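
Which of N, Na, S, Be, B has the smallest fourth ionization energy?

S

IE_4 is the cost of taking one more electron from the +3 cation: N³⁺ still has 2 valence electrons; Na³⁺ is already 2 electrons into the core; S³⁺ still has 3 valence electrons; Be³⁺ is already 1 electron into the core; B³⁺ is the bare [He] core.
Pulling an electron out of a noble-gas core costs far more than removing a remaining valence electron, so Na, Be and B sit at the high end of IE_4.
Valence configurations: N³⁺ [He]2s², S³⁺ [Ne]3s²3p¹.
Tabulated IE_4 (kJ/mol): N 7475, Na 9543, S 4556, Be 21007, B 25026.
Overall IE_4 order: S < N < Na < Be < B.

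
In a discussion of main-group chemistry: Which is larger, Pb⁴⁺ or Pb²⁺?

Pb²⁺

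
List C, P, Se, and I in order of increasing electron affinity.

C is in period 2, group 14; P is in period 3, group 15; Se is in period 4, group 16; I is in period 5, group 17.
Adding an electron releases more energy for atoms nearer the top right (short of the noble gases).
A diagonal step moves right (one effect) and down (the opposite effect) at once.
C > P: period and group pull opposite ways; the down-group shift dominates (122 vs 72 kJ/mol).
Se > C: period and group pull opposite ways; the across-period shift dominates (195 vs 122 kJ/mol).
I > Se: the two effects oppose for this pair; the across-period effect wins (295 vs 195 kJ/mol).
For reference (kJ/mol): C 122, P 72, Se 195, I 295.
So from lowest to highest: P < C < Se < I.

P, C, Se, I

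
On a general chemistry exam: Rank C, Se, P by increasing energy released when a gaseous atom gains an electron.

C is in period 2, group 14; P is in period 3, group 15; Se is in period 4, group 16.
Adding an electron releases more energy for atoms nearer the top right (short of the noble gases).
A diagonal step moves right (one effect) and down (the opposite effect) at once.
C > P: period and group pull opposite ways; the down-group shift dominates (122 vs 72 kJ/mol).
Se > C: the two effects oppose for this pair; the across-period effect wins (195 vs 122 kJ/mol).
Approximate values (kJ/mol): C 122, P 72, Se 195.
So from lowest to highest: P < C < Se.

P < C < Se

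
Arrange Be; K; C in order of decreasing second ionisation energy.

The second ionization energy removes an electron from the +1 ion. For each element: Be⁺ still has 1 valence electron; K⁺ is the bare [Ar] core; C⁺ still has 3 valence electrons.
Core electrons are held far more tightly than valence electrons, so K tops the IE_2 order.
Valence configurations: Be⁺ [He]2s¹, C⁺ [He]2s²2p¹.
The numbers (kJ/mol): Be 1757, K 3052, C 2353.
So the second ionization energies run Be < C < K.

K > C > Be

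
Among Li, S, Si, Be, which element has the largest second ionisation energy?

Li

After 1 electron has been removed, what remains? Li⁺ is the bare [He] core; S⁺ still has 5 valence electrons; Si⁺ still has 3 valence electrons; Be⁺ still has 1 valence electron.
Pulling an electron out of a noble-gas core costs far more than removing a remaining valence electron, so Li sits at the high end of IE_2.
Valence configurations: S⁺ [Ne]3s²3p³, Si⁺ [Ne]3s²3p¹, Be⁺ [He]2s¹.
Tabulated IE_2 (kJ/mol): Li 7298, S 2252, Si 1577, Be 1757.
So the second ionization energies run Si < Be < S < Li.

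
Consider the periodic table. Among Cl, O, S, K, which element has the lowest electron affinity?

O is in period 2, group 16; S is in period 3, group 16; Cl is in period 3, group 17; K is in period 4, group 1.
EA tends to increase across a period and decrease down a group, though the pattern is less regular than for IE or radius.
Here both period and group differ, so the two effects have to be weighed against each other.
O > K: relative to K, both the across-period and down-group shifts push O's electron affinity up.
S > O: this pair runs against the simple trend — see the exception note.
Cl > S: Cl lies to the right of S in period 3, so the across-period effect alone puts Cl higher.
Note the exception: S has a higher electron affinity than O, contrary to the simple trend — the compact 2p subshell of O repels the added electron more than S's larger 3p does.
For reference (kJ/mol): O 141, S 200, Cl 349, K 48.
The lowest electron affinity among these belongs to K.

K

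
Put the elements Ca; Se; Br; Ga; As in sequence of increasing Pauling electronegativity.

Ca is in period 4, group 2; Ga is in period 4, group 13; As is in period 4, group 15; Se is in period 4, group 16; Br is in period 4, group 17.
Atoms toward the upper right of the periodic table pull bonding electrons most strongly.
All lie in period 4, so electronegativity increases left to right.
So from lowest to highest: Ca < Ga < As < Se < Br.

Ca, Ga, As, Se, Br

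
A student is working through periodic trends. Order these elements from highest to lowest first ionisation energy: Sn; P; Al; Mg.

Mg is in period 3, group 2; Al is in period 3, group 13; P is in period 3, group 15; Sn is in period 5, group 14.
IE₁ increases left→right with effective nuclear charge and decreases top→bottom as the valence shell moves farther out.
Neither a single period nor a single group — weigh both effects.
Sn > Al: the two effects oppose for this pair; the across-period effect wins (709 vs 578 kJ/mol).
Mg > Sn: the two effects oppose for this pair; the down-group effect wins (738 vs 709 kJ/mol).
P > Mg: P lies to the right of Mg in period 3, so the across-period effect alone puts P higher.
Note the exception: Mg has a higher first ionization energy than Al, contrary to the simple trend — Al's single 3p electron is easier to remove than one from Mg's filled 3s².
Tabulated first ionization energy (kJ/mol): Mg 738, Al 578, P 1012, Sn 709.
So from highest to lowest: P > Mg > Sn > Al.

P > Mg > Sn > Al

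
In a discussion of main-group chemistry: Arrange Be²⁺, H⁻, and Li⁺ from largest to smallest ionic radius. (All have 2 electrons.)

H⁻, Li⁺, Be²⁺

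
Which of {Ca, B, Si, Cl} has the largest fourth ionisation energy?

B

IE_4 is the cost of taking one more electron from the +3 cation: Ca³⁺ is already 1 electron into the core; B³⁺ is the bare [He] core; Si³⁺ still has 1 valence electron; Cl³⁺ still has 4 valence electrons.
Pulling an electron out of a noble-gas core costs far more than removing a remaining valence electron, so Ca and B sit at the high end of IE_4.
Valence configurations: Si³⁺ [Ne]3s¹, Cl³⁺ [Ne]3s²3p².
Tabulated IE_4 (kJ/mol): Ca 6491, B 25026, Si 4356, Cl 5159.
Hence IE_4: Si < Cl < Ca < B.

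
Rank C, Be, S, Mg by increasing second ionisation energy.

Mg < Be < S < C

After 1 electron has been removed, what remains? C⁺ still has 3 valence electrons; Be⁺ still has 1 valence electron; S⁺ still has 5 valence electrons; Mg⁺ still has 1 valence electron.
All are still removing valence electrons, so compare the +1 ions as you would atoms: IE_2 generally rises across a period (higher Z_eff) and falls down a group (larger shell), subject to the usual subshell exceptions.
Valence configurations: C⁺ [He]2s²2p¹, Be⁺ [He]2s¹, S⁺ [Ne]3s²3p³, Mg⁺ [Ne]3s¹.
The numbers (kJ/mol): C 2353, Be 1757, S 2252, Mg 1451.
Overall IE_2 order: Mg < Be < S < C.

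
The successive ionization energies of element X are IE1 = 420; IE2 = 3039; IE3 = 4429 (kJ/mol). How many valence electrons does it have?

Look for the largest jump between consecutive ionization energies: IE2/IE1 ≈ 7.2, far larger than any earlier ratio.
That jump marks the point where a core electron is being removed. So the atom has 1 valence electron.

1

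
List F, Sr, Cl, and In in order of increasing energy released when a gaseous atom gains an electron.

Sr < In < F < Cl

F is in period 2, group 17; Cl is in period 3, group 17; Sr is in period 5, group 2; In is in period 5, group 13.
Atoms with high Z_eff and room in the valence shell (especially the halogens) have the most exothermic electron affinities.
Neither a single period nor a single group — weigh both effects.
In > Sr: In lies to the right of Sr in period 5, so the across-period effect alone puts In higher.
F > In: relative to In, both the across-period and down-group shifts push F's electron affinity up.
Cl > F: this pair runs against the simple trend — see the exception note.
Note the exception: Cl has a higher electron affinity than F, contrary to the simple trend — F's small 2p subshell makes the incoming electron feel strong e⁻–e⁻ repulsion, so Cl actually releases more energy on gaining an electron.
Approximate values (kJ/mol): F 328, Cl 349, Sr 5, In 29.
So from lowest to highest: Sr < In < F < Cl.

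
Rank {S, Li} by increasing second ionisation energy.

S, Li

Consider each +1 ion: S⁺ still has 5 valence electrons; Li⁺ is the bare [He] core.
Pulling an electron out of a noble-gas core costs far more than removing a remaining valence electron, so Li sits at the high end of IE_2.
Approximate IE_2 values (kJ/mol): S 2252, Li 7298.
So the second ionization energies run S < Li.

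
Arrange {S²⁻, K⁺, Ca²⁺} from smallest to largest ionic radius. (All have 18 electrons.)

All of these have 18 electrons, so size is governed by nuclear charge alone: the more protons, the stronger the pull on the same electron cloud, and the smaller the ion.
Nuclear charges: Ca²⁺ (Z=20), K⁺ (Z=19), S²⁻ (Z=16).
Smallest to largest: Ca²⁺ < K⁺ < S²⁻.

Ca²⁺ < K⁺ < S²⁻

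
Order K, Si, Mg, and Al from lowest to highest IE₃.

Al < Si < K < Mg

Consider each +2 ion: K²⁺ is already 1 electron into the core; Si²⁺ still has 2 valence electrons; Mg²⁺ is the bare [Ne] core; Al²⁺ still has 1 valence electron.
Core electrons are held far more tightly than valence electrons, so K and Mg top the IE_3 order.
Valence configurations: Si²⁺ [Ne]3s², Al²⁺ [Ne]3s¹.
Approximate IE_3 values (kJ/mol): K 4420, Si 3232, Mg 7733, Al 2745.
Putting it together, IE_3: Al < Si < K < Mg.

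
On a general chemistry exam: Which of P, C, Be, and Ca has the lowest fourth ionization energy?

P

IE_4 is the cost of taking one more electron from the +3 cation: P³⁺ still has 2 valence electrons; C³⁺ still has 1 valence electron; Be³⁺ is already 1 electron into the core; Ca³⁺ is already 1 electron into the core.
Core electrons are held far more tightly than valence electrons, so Ca and Be top the IE_4 order.
Valence configurations: P³⁺ [Ne]3s², C³⁺ [He]2s¹.
The numbers (kJ/mol): P 4964, C 6223, Be 21007, Ca 6491.
Overall IE_4 order: P < C < Ca < Be.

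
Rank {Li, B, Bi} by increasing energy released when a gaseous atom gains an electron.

B, Li, Bi

Li is in period 2, group 1; B is in period 2, group 13; Bi is in period 6, group 15.
Adding an electron releases more energy for atoms nearer the top right (short of the noble gases).
These span different periods and groups, so the two trends combine.
Li > B: this pair runs against the simple trend — see the exception note.
Bi > Li: the two effects oppose for this pair; the across-period effect wins (91 vs 60 kJ/mol).
Note the exception: Li has a higher electron affinity than B, contrary to the simple trend — B's ns²np¹ configuration gives only a small electron affinity — the sparsely filled np subshell binds an added electron weakly.
For reference (kJ/mol): Li 60, B 27, Bi 91.
So from lowest to highest: B < Li < Bi.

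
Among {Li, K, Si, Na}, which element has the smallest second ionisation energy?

Si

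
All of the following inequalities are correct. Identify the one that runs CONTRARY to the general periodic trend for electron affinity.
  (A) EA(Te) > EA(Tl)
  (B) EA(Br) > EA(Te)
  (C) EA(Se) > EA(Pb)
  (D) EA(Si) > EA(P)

(D)

The general trend: electron affinity increases across a period and decreases down a group.
(A) Te (period 5, group 16) vs Tl (period 6, group 13): the stated order agrees with the simple trend.
(B) Br (period 4, group 17) vs Te (period 5, group 16): the stated order agrees with the simple trend.
(C) Se (period 4, group 16) vs Pb (period 6, group 14): the stated order agrees with the simple trend.
(D) Si (period 3, group 14) vs P (period 3, group 15): the stated order contradicts the simple trend.
The exception is (D): adding an electron to P's half-filled 3p³ is unfavourable, so Si (3p²) has the more exothermic EA.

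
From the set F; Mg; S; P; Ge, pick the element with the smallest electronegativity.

Electronegativity increases across a period and decreases down a group, tracking effective nuclear charge and atomic size.
These span different periods and groups, so the two trends combine.
Ge > Mg: period and group pull opposite ways; the across-period shift dominates (2.01 vs 1.31).
P > Ge: both effects reinforce here, so P is clearly the higher of the two.
S > P: S lies to the right of P in period 3, so the across-period effect alone puts S higher.
F > S: both effects reinforce here, so F is clearly the higher of the two.
For reference (Pauling): F 3.98, Mg 1.31, P 2.19, S 2.58, Ge 2.01.
The smallest electronegativity among these belongs to Mg.

Mg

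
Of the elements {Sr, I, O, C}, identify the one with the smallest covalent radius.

O

C is in period 2, group 14; O is in period 2, group 16; Sr is in period 5, group 2; I is in period 5, group 17.
Across a period the added protons contract the valence shell; down a group each new principal shell makes the atom larger.
These span different periods and groups, so the two trends combine.
C > O: both are in period 2; the period trend gives C the larger value.
I > C: period and group pull opposite ways; the down-group shift dominates (133 vs 75 pm).
Sr > I: both are in period 5; the period trend gives Sr the larger value.
Approximate values (pm): C 75, O 63, Sr 185, I 133.
The smallest covalent radius among these belongs to O.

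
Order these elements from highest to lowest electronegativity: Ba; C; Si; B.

C > B > Si > Ba

EN rises left→right (higher Z_eff, smaller atoms) and falls top→bottom (larger, more shielded atoms).
Neither a single period nor a single group — weigh both effects.
Si > Ba: both effects reinforce here, so Si is clearly the higher of the two.
B > Si: the two effects oppose for this pair; the down-group effect wins (2.04 vs 1.90).
C > B: both are in period 2; the period trend gives C the larger value.
Approximate values (Pauling): B 2.04, C 2.55, Si 1.90, Ba 0.89.
So from highest to lowest: C > B > Si > Ba.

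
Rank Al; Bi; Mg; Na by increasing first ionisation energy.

Na is in period 3, group 1; Mg is in period 3, group 2; Al is in period 3, group 13; Bi is in period 6, group 15.
Across a period the outer electron is held more tightly (higher IE₁); down a group it sits in a higher shell, more shielded, and comes off more easily.
These span different periods and groups, so the two trends combine.
Al > Na: both are in period 3; the period trend gives Al the larger value.
Bi > Al: period and group pull opposite ways; the across-period shift dominates (703 vs 578 kJ/mol).
Mg > Bi: the two effects oppose for this pair; the down-group effect wins (738 vs 703 kJ/mol).
Note the exception: Mg has a higher first ionization energy than Al, contrary to the simple trend — Al's single 3p electron is easier to remove than one from Mg's filled 3s².
Tabulated first ionization energy (kJ/mol): Na 496, Mg 738, Al 578, Bi 703.
So from lowest to highest: Na < Al < Bi < Mg.

Na < Al < Bi < Mg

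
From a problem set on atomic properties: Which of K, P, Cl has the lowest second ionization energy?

P

After 1 electron has been removed, what remains? K⁺ is the bare [Ar] core; P⁺ still has 4 valence electrons; Cl⁺ still has 6 valence electrons.
Pulling an electron out of a noble-gas core costs far more than removing a remaining valence electron, so K sits at the high end of IE_2.
Valence configurations: P⁺ [Ne]3s²3p², Cl⁺ [Ne]3s²3p⁴.
Approximate IE_2 values (kJ/mol): K 3052, P 1907, Cl 2298.
So the second ionization energies run P < Cl < K.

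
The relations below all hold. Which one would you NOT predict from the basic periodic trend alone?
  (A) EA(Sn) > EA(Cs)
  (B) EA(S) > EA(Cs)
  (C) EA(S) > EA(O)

(C)

The general trend: electron affinity increases across a period and decreases down a group.
(A) Sn (period 5, group 14) vs Cs (period 6, group 1): the stated order agrees with the simple trend.
(B) S (period 3, group 16) vs Cs (period 6, group 1): the stated order agrees with the simple trend.
(C) S (period 3, group 16) vs O (period 2, group 16): the stated order contradicts the simple trend.
The exception is (C): the compact 2p subshell of O repels the added electron more than S's larger 3p does.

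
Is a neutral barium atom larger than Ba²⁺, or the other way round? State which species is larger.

Forming Ba²⁺ removes 2 electrons from Ba. Fewer electrons for the same nuclear charge means less shielding and a higher Z_eff on the remaining electrons, and for main-group metals the entire outer shell is lost.
A cation is smaller than its parent atom: Ba²⁺ < Ba.

Ba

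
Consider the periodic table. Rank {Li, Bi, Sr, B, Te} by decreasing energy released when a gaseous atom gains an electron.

Te > Bi > Li > B > Sr

Li is in period 2, group 1; B is in period 2, group 13; Sr is in period 5, group 2; Te is in period 5, group 16; Bi is in period 6, group 15.
Adding an electron releases more energy for atoms nearer the top right (short of the noble gases).
Here both period and group differ, so the two effects have to be weighed against each other.
B > Sr: relative to Sr, both the across-period and down-group shifts push B's electron affinity up.
Li > B: this pair runs against the simple trend — see the exception note.
Bi > Li: the two effects oppose for this pair; the across-period effect wins (91 vs 60 kJ/mol).
Te > Bi: relative to Bi, both the across-period and down-group shifts push Te's electron affinity up.
Note the exception: Li has a higher electron affinity than B, contrary to the simple trend — B's ns²np¹ configuration gives only a small electron affinity — the sparsely filled np subshell binds an added electron weakly.
Tabulated electron affinity (kJ/mol): Li 60, B 27, Sr 5, Te 190, Bi 91.
So from highest to lowest: Te > Bi > Li > B > Sr.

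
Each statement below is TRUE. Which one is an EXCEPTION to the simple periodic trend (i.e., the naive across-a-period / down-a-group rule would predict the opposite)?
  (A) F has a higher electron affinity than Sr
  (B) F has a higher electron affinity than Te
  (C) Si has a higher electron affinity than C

(C)

The general trend: electron affinity increases across a period and decreases down a group.
(A) F (period 2, group 17) vs Sr (period 5, group 2): the stated order agrees with the simple trend.
(B) F (period 2, group 17) vs Te (period 5, group 16): the stated order agrees with the simple trend.
(C) Si (period 3, group 14) vs C (period 2, group 14): the stated order contradicts the simple trend.
The exception is (C): Si's larger, more diffuse 3p orbitals accept an added electron slightly more readily than C's compact 2p.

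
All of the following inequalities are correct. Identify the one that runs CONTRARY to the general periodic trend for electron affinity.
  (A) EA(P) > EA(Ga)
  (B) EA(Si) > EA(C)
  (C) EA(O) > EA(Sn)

The general trend: electron affinity increases across a period and decreases down a group.
(A) P (period 3, group 15) vs Ga (period 4, group 13): the stated order agrees with the simple trend.
(B) Si (period 3, group 14) vs C (period 2, group 14): the stated order contradicts the simple trend.
(C) O (period 2, group 16) vs Sn (period 5, group 14): the stated order agrees with the simple trend.
The exception is (B): Si's larger, more diffuse 3p orbitals accept an added electron slightly more readily than C's compact 2p.

(B)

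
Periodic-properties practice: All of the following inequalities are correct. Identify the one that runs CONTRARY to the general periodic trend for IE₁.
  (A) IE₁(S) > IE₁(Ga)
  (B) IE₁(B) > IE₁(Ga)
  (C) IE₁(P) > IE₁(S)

(C)

The general trend: IE₁ increases across a period and decreases down a group.
(A) S (period 3, group 16) vs Ga (period 4, group 13): the stated order agrees with the simple trend.
(B) B (period 2, group 13) vs Ga (period 4, group 13): the stated order agrees with the simple trend.
(C) P (period 3, group 15) vs S (period 3, group 16): the stated order contradicts the simple trend.
The exception is (C): S (3p⁴) ionizes more easily than half-filled P (3p³) because the paired 3p electron in S is pushed out by e⁻–e⁻ repulsion.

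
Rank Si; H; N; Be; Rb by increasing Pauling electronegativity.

Rb < Be < Si < H < N

H is in period 1, group 1; Be is in period 2, group 2; N is in period 2, group 15; Si is in period 3, group 14; Rb is in period 5, group 1.
Atoms toward the upper right of the periodic table pull bonding electrons most strongly.
Here both period and group differ, so the two effects have to be weighed against each other.
Be > Rb: relative to Rb, both the across-period and down-group shifts push Be's electronegativity up.
Si > Be: period and group pull opposite ways; the across-period shift dominates (1.90 vs 1.57).
H > Si: period and group pull opposite ways; the down-group shift dominates (2.20 vs 1.90).
N > H: the two effects oppose for this pair; the across-period effect wins (3.04 vs 2.20).
For reference (Pauling): H 2.20, Be 1.57, N 3.04, Si 1.90, Rb 0.82.
So from lowest to highest: Rb < Be < Si < H < N.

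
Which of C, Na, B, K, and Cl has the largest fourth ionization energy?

After 3 electrons have been removed, what remains? C³⁺ still has 1 valence electron; Na³⁺ is already 2 electrons into the core; B³⁺ is the bare [He] core; K³⁺ is already 2 electrons into the core; Cl³⁺ still has 4 valence electrons.
Usually core removal costs more than valence removal, but here the competition is close: a tightly held n=2 valence electron can cost more to remove than an n=3 core electron, so the actual values have to decide it.
Valence configurations: C³⁺ [He]2s¹, Cl³⁺ [Ne]3s²3p².
Approximate IE_4 values (kJ/mol): C 6223, Na 9543, B 25026, K 5877, Cl 5159.
Overall IE_4 order: Cl < K < C < Na < B.

B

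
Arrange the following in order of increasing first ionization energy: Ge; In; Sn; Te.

In < Sn < Ge < Te

IE₁ increases left→right with effective nuclear charge and decreases top→bottom as the valence shell moves farther out.
Here both period and group differ, so the two effects have to be weighed against each other.
Sn > In: Sn lies to the right of In in period 5, so the across-period effect alone puts Sn higher.
Ge > Sn: Ge sits above Sn in group 14, so the down-group effect alone puts Ge higher.
Te > Ge: period and group pull opposite ways; the across-period shift dominates (869 vs 762 kJ/mol).
Approximate values (kJ/mol): Ge 762, In 558, Sn 709, Te 869.
So from lowest to highest: In < Sn < Ge < Te.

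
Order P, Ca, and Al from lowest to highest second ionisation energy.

Ca < Al < P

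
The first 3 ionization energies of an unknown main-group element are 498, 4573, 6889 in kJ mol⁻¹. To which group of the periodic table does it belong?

Group 1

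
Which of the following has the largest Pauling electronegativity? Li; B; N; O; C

O

Atoms toward the upper right of the periodic table pull bonding electrons most strongly.
All lie in period 2, so electronegativity increases left to right.
The largest Pauling electronegativity among these belongs to O.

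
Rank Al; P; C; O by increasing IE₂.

Al, P, C, O

IE_2 is the cost of taking one more electron from the +1 cation: Al⁺ still has 2 valence electrons; P⁺ still has 4 valence electrons; C⁺ still has 3 valence electrons; O⁺ still has 5 valence electrons.
All are still removing valence electrons, so compare the +1 ions as you would atoms: IE_2 generally rises across a period (higher Z_eff) and falls down a group (larger shell), subject to the usual subshell exceptions.
Valence configurations: Al⁺ [Ne]3s², P⁺ [Ne]3s²3p², C⁺ [He]2s²2p¹, O⁺ [He]2s²2p³.
Approximate IE_2 values (kJ/mol): Al 1817, P 1907, C 2353, O 3388.
Putting it together, IE_2: Al < P < C < O.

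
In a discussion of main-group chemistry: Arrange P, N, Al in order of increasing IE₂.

Al < P < N

After 1 electron has been removed, what remains? P⁺ still has 4 valence electrons; N⁺ still has 4 valence electrons; Al⁺ still has 2 valence electrons.
All are still removing valence electrons, so compare the +1 ions as you would atoms: IE_2 generally rises across a period (higher Z_eff) and falls down a group (larger shell), subject to the usual subshell exceptions.
Valence configurations: P⁺ [Ne]3s²3p², N⁺ [He]2s²2p², Al⁺ [Ne]3s².
Tabulated IE_2 (kJ/mol): P 1907, N 2856, Al 1817.
Hence IE_2: Al < P < N.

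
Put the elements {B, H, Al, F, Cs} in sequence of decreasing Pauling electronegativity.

F > H > B > Al > Cs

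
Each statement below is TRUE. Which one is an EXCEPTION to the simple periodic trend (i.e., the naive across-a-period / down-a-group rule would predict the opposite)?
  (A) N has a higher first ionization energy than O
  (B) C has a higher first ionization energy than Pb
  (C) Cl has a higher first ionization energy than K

(A)

The general trend: first ionization energy increases across a period and decreases down a group.
(A) N (period 2, group 15) vs O (period 2, group 16): the stated order contradicts the simple trend.
(B) C (period 2, group 14) vs Pb (period 6, group 14): the stated order agrees with the simple trend.
(C) Cl (period 3, group 17) vs K (period 4, group 1): the stated order agrees with the simple trend.
The exception is (A): pairing an electron in O's 2p⁴ costs repulsion energy, so O ionizes more easily than half-filled N (2p³).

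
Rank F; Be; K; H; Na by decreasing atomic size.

K, Na, Be, F, H

H is in period 1, group 1; Be is in period 2, group 2; F is in period 2, group 17; Na is in period 3, group 1; K is in period 4, group 1.
Radius decreases left→right (rising Z_eff, same n) and increases top→bottom (higher n).
These span different periods and groups, so the two trends combine.
F > H: period and group pull opposite ways; the down-group shift dominates (64 vs 32 pm).
Be > F: both are in period 2; the period trend gives Be the larger value.
Na > Be: relative to Be, both the across-period and down-group shifts push Na's atomic radius up.
K > Na: K sits below Na in group 1, so the down-group effect alone puts K larger.
For reference (pm): H 32, Be 102, F 64, Na 155, K 196.
So from largest to smallest: K > Na > Be > F > H.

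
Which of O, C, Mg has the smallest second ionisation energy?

The second ionization energy removes an electron from the +1 ion. For each element: O⁺ still has 5 valence electrons; C⁺ still has 3 valence electrons; Mg⁺ still has 1 valence electron.
All are still removing valence electrons, so compare the +1 ions as you would atoms: IE_2 generally rises across a period (higher Z_eff) and falls down a group (larger shell), subject to the usual subshell exceptions.
Valence configurations: O⁺ [He]2s²2p³, C⁺ [He]2s²2p¹, Mg⁺ [Ne]3s¹.
The numbers (kJ/mol): O 3388, C 2353, Mg 1451.
So the second ionization energies run Mg < C < O.

Mg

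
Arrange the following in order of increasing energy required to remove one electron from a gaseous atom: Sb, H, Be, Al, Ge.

Across a period the outer electron is held more tightly (higher IE₁); down a group it sits in a higher shell, more shielded, and comes off more easily.
These sit on a diagonal, where the across-period and down-group effects partly cancel.
Ge > Al: the two effects oppose for this pair; the across-period effect wins (762 vs 578 kJ/mol).
Sb > Ge: the two effects oppose for this pair; the across-period effect wins (831 vs 762 kJ/mol).
Be > Sb: the two effects oppose for this pair; the down-group effect wins (900 vs 831 kJ/mol).
H > Be: the two effects oppose for this pair; the down-group effect wins (1312 vs 900 kJ/mol).
For reference (kJ/mol): H 1312, Be 900, Al 578, Ge 762, Sb 831.
So from lowest to highest: Al < Ge < Sb < Be < H.

Al, Ge, Sb, Be, H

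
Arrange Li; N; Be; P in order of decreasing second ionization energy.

Li > N > P > Be

The second ionization energy removes an electron from the +1 ion. For each element: Li⁺ is the bare [He] core; N⁺ still has 4 valence electrons; Be⁺ still has 1 valence electron; P⁺ still has 4 valence electrons.
Core electrons are held far more tightly than valence electrons, so Li tops the IE_2 order.
Valence configurations: N⁺ [He]2s²2p², Be⁺ [He]2s¹, P⁺ [Ne]3s²3p².
Approximate IE_2 values (kJ/mol): Li 7298, N 2856, Be 1757, P 1907.
Putting it together, IE_2: Be < P < N < Li.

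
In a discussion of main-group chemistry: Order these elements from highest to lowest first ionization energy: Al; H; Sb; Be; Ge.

H is in period 1, group 1; Be is in period 2, group 2; Al is in period 3, group 13; Ge is in period 4, group 14; Sb is in period 5, group 15.
First ionization energy rises across a period (greater Z_eff holds electrons more tightly) and falls down a group (valence electrons are farther from the nucleus).
A diagonal step moves right (one effect) and down (the opposite effect) at once.
Ge > Al: period and group pull opposite ways; the across-period shift dominates (762 vs 578 kJ/mol).
Sb > Ge: the two effects oppose for this pair; the across-period effect wins (831 vs 762 kJ/mol).
Be > Sb: period and group pull opposite ways; the down-group shift dominates (900 vs 831 kJ/mol).
H > Be: the two effects oppose for this pair; the down-group effect wins (1312 vs 900 kJ/mol).
For reference (kJ/mol): H 1312, Be 900, Al 578, Ge 762, Sb 831.
So from highest to lowest: H > Be > Sb > Ge > Al.

H > Be > Sb > Ge > Al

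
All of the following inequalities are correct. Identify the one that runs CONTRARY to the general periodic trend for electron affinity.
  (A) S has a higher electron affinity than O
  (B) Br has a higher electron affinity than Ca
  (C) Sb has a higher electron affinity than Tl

The general trend: electron affinity increases across a period and decreases down a group.
(A) S (period 3, group 16) vs O (period 2, group 16): the stated order contradicts the simple trend.
(B) Br (period 4, group 17) vs Ca (period 4, group 2): the stated order agrees with the simple trend.
(C) Sb (period 5, group 15) vs Tl (period 6, group 13): the stated order agrees with the simple trend.
The exception is (A): the compact 2p subshell of O repels the added electron more than S's larger 3p does.

(A)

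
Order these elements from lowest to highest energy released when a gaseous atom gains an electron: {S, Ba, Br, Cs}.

Ba, Cs, S, Br

S is in period 3, group 16; Br is in period 4, group 17; Cs is in period 6, group 1; Ba is in period 6, group 2.
Adding an electron releases more energy for atoms nearer the top right (short of the noble gases).
These span different periods and groups, so the two trends combine.
Cs > Ba: this pair runs against the simple trend — see the exception note.
S > Cs: both effects reinforce here, so S is clearly the higher of the two.
Br > S: period and group pull opposite ways; the across-period shift dominates (325 vs 200 kJ/mol).
Note the exception: Cs has a higher electron affinity than Ba, contrary to the simple trend — adding an electron to Ba (ns²) has to open a new, higher-energy np subshell, which is unfavourable.
Tabulated electron affinity (kJ/mol): S 200, Br 325, Cs 46, Ba 14.
So from lowest to highest: Ba < Cs < S < Br.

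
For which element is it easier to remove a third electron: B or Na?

B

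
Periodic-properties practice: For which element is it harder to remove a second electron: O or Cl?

After 1 electron has been removed, what remains? O⁺ still has 5 valence electrons; Cl⁺ still has 6 valence electrons.
All are still removing valence electrons, so compare the +1 ions as you would atoms: IE_2 generally rises across a period (higher Z_eff) and falls down a group (larger shell), subject to the usual subshell exceptions.
Valence configurations: O⁺ [He]2s²2p³, Cl⁺ [Ne]3s²3p⁴.
Tabulated IE_2 (kJ/mol): O 3388, Cl 2298.
Hence IE_2: Cl < O.

O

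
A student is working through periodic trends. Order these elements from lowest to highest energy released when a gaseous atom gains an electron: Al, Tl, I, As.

Tl, Al, As, I

Al is in period 3, group 13; As is in period 4, group 15; I is in period 5, group 17; Tl is in period 6, group 13.
Atoms with high Z_eff and room in the valence shell (especially the halogens) have the most exothermic electron affinities.
These span different periods and groups, so the two trends combine.
Al > Tl: they share group 13; the group trend gives Al the larger value.
As > Al: period and group pull opposite ways; the across-period shift dominates (78 vs 42 kJ/mol).
I > As: period and group pull opposite ways; the across-period shift dominates (295 vs 78 kJ/mol).
Tabulated electron affinity (kJ/mol): Al 42, As 78, I 295, Tl 19.
So from lowest to highest: Tl < Al < As < I.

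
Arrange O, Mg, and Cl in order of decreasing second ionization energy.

The second ionization energy removes an electron from the +1 ion. For each element: O⁺ still has 5 valence electrons; Mg⁺ still has 1 valence electron; Cl⁺ still has 6 valence electrons.
All are still removing valence electrons, so compare the +1 ions as you would atoms: IE_2 generally rises across a period (higher Z_eff) and falls down a group (larger shell), subject to the usual subshell exceptions.
Valence configurations: O⁺ [He]2s²2p³, Mg⁺ [Ne]3s¹, Cl⁺ [Ne]3s²3p⁴.
Approximate IE_2 values (kJ/mol): O 3388, Mg 1451, Cl 2298.
Putting it together, IE_2: Mg < Cl < O.

O, Cl, Mg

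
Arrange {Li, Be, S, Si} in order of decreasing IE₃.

Be, Li, S, Si

IE_3 is the cost of taking one more electron from the +2 cation: Li²⁺ is already 1 electron into the core; Be²⁺ is the bare [He] core; S²⁺ still has 4 valence electrons; Si²⁺ still has 2 valence electrons.
Breaking into a closed-shell core is much more expensive than removing a leftover valence electron — Li and Be have the largest IE_3 here.
Valence configurations: S²⁺ [Ne]3s²3p², Si²⁺ [Ne]3s².
Tabulated IE_3 (kJ/mol): Li 11815, Be 14849, S 3357, Si 3232.
Overall IE_3 order: Si < S < Li < Be.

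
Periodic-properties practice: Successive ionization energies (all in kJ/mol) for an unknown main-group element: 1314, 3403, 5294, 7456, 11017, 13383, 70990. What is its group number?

Group 16

Look for the largest jump between consecutive ionization energies: IE7/IE6 ≈ 5.3, far larger than any earlier ratio.
That jump marks the point where a core electron is being removed. So the atom has 6 valence electrons.
A main-group element with 6 valence electrons is in group 16.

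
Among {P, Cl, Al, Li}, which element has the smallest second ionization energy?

Al

IE_2 is the cost of taking one more electron from the +1 cation: P⁺ still has 4 valence electrons; Cl⁺ still has 6 valence electrons; Al⁺ still has 2 valence electrons; Li⁺ is the bare [He] core.
Breaking into a closed-shell core is much more expensive than removing a leftover valence electron — Li has the largest IE_2 here.
Valence configurations: P⁺ [Ne]3s²3p², Cl⁺ [Ne]3s²3p⁴, Al⁺ [Ne]3s².
Approximate IE_2 values (kJ/mol): P 1907, Cl 2298, Al 1817, Li 7298.
So the second ionization energies run Al < P < Cl < Li.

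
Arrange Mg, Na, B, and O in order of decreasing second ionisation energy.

Na, O, B, Mg

The second ionization energy removes an electron from the +1 ion. For each element: Mg⁺ still has 1 valence electron; Na⁺ is the bare [Ne] core; B⁺ still has 2 valence electrons; O⁺ still has 5 valence electrons.
Pulling an electron out of a noble-gas core costs far more than removing a remaining valence electron, so Na sits at the high end of IE_2.
Valence configurations: Mg⁺ [Ne]3s¹, B⁺ [He]2s², O⁺ [He]2s²2p³.
Approximate IE_2 values (kJ/mol): Mg 1451, Na 4562, B 2427, O 3388.
Overall IE_2 order: Mg < B < O < Na.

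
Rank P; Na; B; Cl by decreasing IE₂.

Na > B > Cl > P

Consider each +1 ion: P⁺ still has 4 valence electrons; Na⁺ is the bare [Ne] core; B⁺ still has 2 valence electrons; Cl⁺ still has 6 valence electrons.
Breaking into a closed-shell core is much more expensive than removing a leftover valence electron — Na has the largest IE_2 here.
Valence configurations: P⁺ [Ne]3s²3p², B⁺ [He]2s², Cl⁺ [Ne]3s²3p⁴.
Tabulated IE_2 (kJ/mol): P 1907, Na 4562, B 2427, Cl 2298.
Putting it together, IE_2: P < Cl < B < Na.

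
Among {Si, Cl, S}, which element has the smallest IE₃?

Si

Consider each +2 ion: Si²⁺ still has 2 valence electrons; Cl²⁺ still has 5 valence electrons; S²⁺ still has 4 valence electrons.
All are still removing valence electrons, so compare the +2 ions as you would atoms: IE_3 generally rises across a period (higher Z_eff) and falls down a group (larger shell), subject to the usual subshell exceptions.
Valence configurations: Si²⁺ [Ne]3s², Cl²⁺ [Ne]3s²3p³, S²⁺ [Ne]3s²3p².
Approximate IE_3 values (kJ/mol): Si 3232, Cl 3822, S 3357.
Putting it together, IE_3: Si < S < Cl.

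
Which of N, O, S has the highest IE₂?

The second ionization energy removes an electron from the +1 ion. For each element: N⁺ still has 4 valence electrons; O⁺ still has 5 valence electrons; S⁺ still has 5 valence electrons.
All are still removing valence electrons, so compare the +1 ions as you would atoms: IE_2 generally rises across a period (higher Z_eff) and falls down a group (larger shell), subject to the usual subshell exceptions.
Valence configurations: N⁺ [He]2s²2p², O⁺ [He]2s²2p³, S⁺ [Ne]3s²3p³.
Tabulated IE_2 (kJ/mol): N 2856, O 3388, S 2252.
Hence IE_2: S < N < O.

O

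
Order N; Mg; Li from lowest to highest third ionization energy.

After 2 electrons have been removed, what remains? N²⁺ still has 3 valence electrons; Mg²⁺ is the bare [Ne] core; Li²⁺ is already 1 electron into the core.
Core electrons are held far more tightly than valence electrons, so Mg and Li top the IE_3 order.
Tabulated IE_3 (kJ/mol): N 4578, Mg 7733, Li 11815.
So the third ionization energies run N < Mg < Li.

N < Mg < Li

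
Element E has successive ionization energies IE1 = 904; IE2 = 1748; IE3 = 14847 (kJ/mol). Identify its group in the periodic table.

Look for the largest jump between consecutive ionization energies: IE3/IE2 ≈ 8.5, far larger than any earlier ratio.
That jump marks the point where a core electron is being removed. So the atom has 2 valence electrons.
A main-group element with 2 valence electrons is in group 2.

Group 2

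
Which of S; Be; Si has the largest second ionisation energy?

IE_2 is the cost of taking one more electron from the +1 cation: S⁺ still has 5 valence electrons; Be⁺ still has 1 valence electron; Si⁺ still has 3 valence electrons.
All are still removing valence electrons, so compare the +1 ions as you would atoms: IE_2 generally rises across a period (higher Z_eff) and falls down a group (larger shell), subject to the usual subshell exceptions.
Valence configurations: S⁺ [Ne]3s²3p³, Be⁺ [He]2s¹, Si⁺ [Ne]3s²3p¹.
Approximate IE_2 values (kJ/mol): S 2252, Be 1757, Si 1577.
So the second ionization energies run Si < Be < S.

S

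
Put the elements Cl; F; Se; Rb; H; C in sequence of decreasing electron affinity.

Atoms with high Z_eff and room in the valence shell (especially the halogens) have the most exothermic electron affinities.
Neither a single period nor a single group — weigh both effects.
H > Rb: H sits above Rb in group 1, so the down-group effect alone puts H higher.
C > H: period and group pull opposite ways; the across-period shift dominates (122 vs 73 kJ/mol).
Se > C: the two effects oppose for this pair; the across-period effect wins (195 vs 122 kJ/mol).
F > Se: both effects reinforce here, so F is clearly the higher of the two.
Cl > F: this pair runs against the simple trend — see the exception note.
Note the exception: Cl has a higher electron affinity than F, contrary to the simple trend — F's small 2p subshell makes the incoming electron feel strong e⁻–e⁻ repulsion, so Cl actually releases more energy on gaining an electron.
For reference (kJ/mol): H 73, C 122, F 328, Cl 349, Se 195, Rb 47.
So from highest to lowest: Cl > F > Se > C > H > Rb.

Cl, F, Se, C, H, Rb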